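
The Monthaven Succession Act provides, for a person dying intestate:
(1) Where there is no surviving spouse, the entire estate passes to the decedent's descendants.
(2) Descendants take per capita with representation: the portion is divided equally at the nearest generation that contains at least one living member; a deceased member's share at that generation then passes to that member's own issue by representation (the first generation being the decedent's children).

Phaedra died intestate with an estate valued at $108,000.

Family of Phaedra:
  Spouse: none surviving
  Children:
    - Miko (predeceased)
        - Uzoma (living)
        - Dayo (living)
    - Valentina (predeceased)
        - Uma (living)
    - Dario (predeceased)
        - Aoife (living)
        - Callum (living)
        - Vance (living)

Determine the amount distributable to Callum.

The entire $108,000 passes to the descendants.
No child survives, so the initial division is made at the grandchildren's generation.
That amount ($108,000) is divided into 6 shares of $18,000: Uzoma, Dayo, Uma, Aoife, Callum, and Vance each take $18,000.

Callum receives $18,000.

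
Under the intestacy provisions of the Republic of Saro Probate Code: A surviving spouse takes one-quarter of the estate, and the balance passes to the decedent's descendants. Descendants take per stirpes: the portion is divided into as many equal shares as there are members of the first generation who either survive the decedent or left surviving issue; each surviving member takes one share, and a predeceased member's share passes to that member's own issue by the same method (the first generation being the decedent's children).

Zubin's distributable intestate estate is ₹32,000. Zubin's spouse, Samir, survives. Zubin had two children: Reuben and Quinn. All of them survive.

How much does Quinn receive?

Quinn receives ₹12,000.

Samir takes one-quarter of ₹32,000 = ₹8,000. The remaining ₹24,000 passes to the descendants.
The descendants' portion (₹24,000) is divided into 2 shares of ₹12,000: Reuben and Quinn each take ₹12,000.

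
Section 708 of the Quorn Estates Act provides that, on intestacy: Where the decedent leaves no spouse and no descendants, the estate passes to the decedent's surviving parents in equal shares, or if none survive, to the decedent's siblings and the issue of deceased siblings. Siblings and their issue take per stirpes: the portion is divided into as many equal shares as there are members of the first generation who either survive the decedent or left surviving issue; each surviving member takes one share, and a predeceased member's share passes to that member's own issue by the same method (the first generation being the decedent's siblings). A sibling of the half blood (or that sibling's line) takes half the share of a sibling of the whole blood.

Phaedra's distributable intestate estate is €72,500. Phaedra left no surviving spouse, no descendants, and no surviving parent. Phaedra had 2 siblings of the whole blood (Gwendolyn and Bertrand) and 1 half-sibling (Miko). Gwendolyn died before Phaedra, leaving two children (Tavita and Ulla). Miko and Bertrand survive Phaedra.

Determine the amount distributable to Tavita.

The entire €72,500 passes to the siblings and their issue.
Counting each half-blood sibling's line as half a unit, there are 5/2 units in €72,500, so one unit is €29,000. Whole-blood lines (Gwendolyn and Bertrand) take €29,000 each; half-blood lines (Miko) take €14,500 each.
Gwendolyn's share (€29,000) is divided into 2 shares of €14,500: Tavita and Ulla each take €14,500.

Tavita receives €14,500.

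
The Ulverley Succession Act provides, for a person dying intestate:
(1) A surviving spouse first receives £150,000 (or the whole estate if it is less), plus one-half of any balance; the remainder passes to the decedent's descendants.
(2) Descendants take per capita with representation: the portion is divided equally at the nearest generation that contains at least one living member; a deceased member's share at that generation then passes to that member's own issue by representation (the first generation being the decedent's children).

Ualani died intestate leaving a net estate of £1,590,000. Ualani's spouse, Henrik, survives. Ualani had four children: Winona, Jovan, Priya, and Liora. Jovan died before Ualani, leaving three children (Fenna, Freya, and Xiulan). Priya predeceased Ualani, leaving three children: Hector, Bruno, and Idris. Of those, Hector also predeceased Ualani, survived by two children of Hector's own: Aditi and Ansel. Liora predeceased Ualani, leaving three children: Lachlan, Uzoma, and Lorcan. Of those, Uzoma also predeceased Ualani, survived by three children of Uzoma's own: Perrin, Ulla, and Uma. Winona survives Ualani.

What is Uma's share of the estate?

Henrik first takes £150,000, leaving a balance of £1,440,000. Henrik then takes one-half of the balance (£720,000), for a total of £870,000. The remaining £720,000 passes to the descendants.
The descendants' portion (£720,000) is divided into 4 shares of £180,000: Winona takes £180,000; Jovan's £180,000 share passes to Jovan's issue; Priya's £180,000 share passes to Priya's issue; Liora's £180,000 share passes to Liora's issue.
Jovan's share (£180,000) is divided into 3 shares of £60,000: Fenna, Freya, and Xiulan each take £60,000.
Priya's share (£180,000) is divided into 3 shares of £60,000: Bruno and Idris each take £60,000; Hector's £60,000 share passes to Hector's issue.
Hector's share (£60,000) is divided into 2 shares of £30,000: Aditi and Ansel each take £30,000.
Liora's share (£180,000) is divided into 3 shares of £60,000: Lachlan and Lorcan each take £60,000; Uzoma's £60,000 share passes to Uzoma's issue.
Uzoma's share (£60,000) is divided into 3 shares of £20,000: Perrin, Ulla, and Uma each take £20,000.

Uma receives £20,000.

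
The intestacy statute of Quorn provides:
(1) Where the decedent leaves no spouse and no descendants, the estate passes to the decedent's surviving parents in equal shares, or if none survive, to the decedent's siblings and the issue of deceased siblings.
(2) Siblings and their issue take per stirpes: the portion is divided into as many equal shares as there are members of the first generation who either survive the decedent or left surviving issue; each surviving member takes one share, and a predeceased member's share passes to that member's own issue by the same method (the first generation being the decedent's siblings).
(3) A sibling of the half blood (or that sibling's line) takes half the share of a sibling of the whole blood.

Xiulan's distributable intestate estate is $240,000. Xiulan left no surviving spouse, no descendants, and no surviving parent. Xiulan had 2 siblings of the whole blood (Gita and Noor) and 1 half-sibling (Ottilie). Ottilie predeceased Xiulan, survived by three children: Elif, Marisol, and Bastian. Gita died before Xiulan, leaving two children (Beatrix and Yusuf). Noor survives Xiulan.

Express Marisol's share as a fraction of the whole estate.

Marisol receives 1/15 of the estate.

The entire $240,000 passes to the siblings and their issue.
Counting each half-blood sibling's line as half a unit, there are 5/2 units in $240,000, so one unit is $96,000. Whole-blood lines (Gita and Noor) take $96,000 each; half-blood lines (Ottilie) take $48,000 each.
Ottilie's share ($48,000) is divided into 3 shares of $16,000: Elif, Marisol, and Bastian each take $16,000.
Gita's share ($96,000) is divided into 2 shares of $48,000: Beatrix and Yusuf each take $48,000.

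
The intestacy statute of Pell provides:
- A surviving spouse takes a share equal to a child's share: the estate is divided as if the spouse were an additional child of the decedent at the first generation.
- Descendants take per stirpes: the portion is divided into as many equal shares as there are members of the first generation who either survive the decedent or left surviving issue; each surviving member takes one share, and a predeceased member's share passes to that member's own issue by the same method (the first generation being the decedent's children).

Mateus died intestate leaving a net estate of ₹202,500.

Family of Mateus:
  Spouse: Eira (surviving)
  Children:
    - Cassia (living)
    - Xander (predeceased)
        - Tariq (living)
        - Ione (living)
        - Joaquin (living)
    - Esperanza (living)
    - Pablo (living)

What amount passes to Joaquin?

The spouse counts as an additional share at the children's level, so there are 5 primary shares of ₹40,500. Eira takes one such share (₹40,500).
The children's combined portion (₹162,000) is divided into 4 shares of ₹40,500: Cassia, Esperanza, and Pablo each take ₹40,500; Xander's ₹40,500 share passes to Xander's issue.
Xander's share (₹40,500) is divided into 3 shares of ₹13,500: Tariq, Ione, and Joaquin each take ₹13,500.

Joaquin receives ₹13,500.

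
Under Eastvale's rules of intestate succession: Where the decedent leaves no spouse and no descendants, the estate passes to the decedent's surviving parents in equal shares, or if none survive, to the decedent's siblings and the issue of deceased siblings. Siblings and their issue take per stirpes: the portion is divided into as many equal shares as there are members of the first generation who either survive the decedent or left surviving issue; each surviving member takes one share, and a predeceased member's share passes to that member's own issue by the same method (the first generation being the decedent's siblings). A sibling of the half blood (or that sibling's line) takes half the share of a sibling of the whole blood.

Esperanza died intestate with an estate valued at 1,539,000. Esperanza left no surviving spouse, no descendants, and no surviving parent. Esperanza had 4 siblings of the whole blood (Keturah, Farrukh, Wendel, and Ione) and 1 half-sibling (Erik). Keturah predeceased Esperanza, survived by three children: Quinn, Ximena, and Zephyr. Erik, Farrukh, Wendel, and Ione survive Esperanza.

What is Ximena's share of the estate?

The entire 1,539,000 passes to the siblings and their issue.
Counting each half-blood sibling's line as half a unit, there are 9/2 units in 1,539,000, so one unit is 342,000. Whole-blood lines (Keturah, Farrukh, Wendel, and Ione) take 342,000 each; half-blood lines (Erik) take 171,000 each.
Keturah's share (342,000) is divided into 3 shares of 114,000: Quinn, Ximena, and Zephyr each take 114,000.

Ximena receives 114,000.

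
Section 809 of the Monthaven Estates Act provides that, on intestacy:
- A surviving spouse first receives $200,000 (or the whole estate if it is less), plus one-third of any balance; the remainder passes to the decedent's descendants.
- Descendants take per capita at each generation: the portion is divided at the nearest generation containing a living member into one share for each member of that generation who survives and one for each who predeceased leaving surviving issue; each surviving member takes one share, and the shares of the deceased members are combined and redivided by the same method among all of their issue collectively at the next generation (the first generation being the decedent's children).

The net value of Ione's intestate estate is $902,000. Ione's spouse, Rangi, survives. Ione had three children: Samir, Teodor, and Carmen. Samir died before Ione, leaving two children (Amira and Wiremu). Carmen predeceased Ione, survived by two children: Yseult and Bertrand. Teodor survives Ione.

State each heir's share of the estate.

Rangi first takes $200,000, leaving a balance of $702,000. Rangi then takes one-third of the balance ($234,000), for a total of $434,000. The remaining $468,000 passes to the descendants.
The descendants' portion ($468,000) is divided at the children's generation into 3 shares of $156,000. Teodor takes $156,000. The 2 shares of the deceased (Samir and Carmen) are combined into a pool of $312,000.
That pool ($312,000) is divided at the grandchildren's generation equally among Amira, Wiremu, Yseult, and Bertrand: $78,000 each.

Rangi: $434,000; Amira: $78,000; Wiremu: $78,000; Teodor: $156,000; Yseult: $78,000; Bertrand: $78,000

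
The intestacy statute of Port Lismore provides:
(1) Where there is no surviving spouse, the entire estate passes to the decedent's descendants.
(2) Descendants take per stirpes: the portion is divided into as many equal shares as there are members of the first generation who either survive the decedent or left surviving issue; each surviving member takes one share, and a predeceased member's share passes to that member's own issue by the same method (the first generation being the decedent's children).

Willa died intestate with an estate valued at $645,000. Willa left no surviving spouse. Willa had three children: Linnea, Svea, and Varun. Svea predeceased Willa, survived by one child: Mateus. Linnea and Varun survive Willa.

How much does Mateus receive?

The entire $645,000 passes to the descendants.
That amount ($645,000) is divided into 3 shares of $215,000: Linnea and Varun each take $215,000; Svea's $215,000 share passes to Svea's issue.
Svea's share ($215,000) passes entirely to Mateus.

Mateus receives $215,000.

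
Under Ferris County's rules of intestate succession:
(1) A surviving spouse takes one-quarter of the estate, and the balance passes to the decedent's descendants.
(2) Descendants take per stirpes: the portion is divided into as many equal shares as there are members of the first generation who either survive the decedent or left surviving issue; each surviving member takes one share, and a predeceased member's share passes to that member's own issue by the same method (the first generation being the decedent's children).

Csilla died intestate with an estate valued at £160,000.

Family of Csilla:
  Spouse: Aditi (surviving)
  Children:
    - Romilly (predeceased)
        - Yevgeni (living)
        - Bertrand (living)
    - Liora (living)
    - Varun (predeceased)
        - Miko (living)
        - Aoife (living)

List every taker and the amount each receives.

Aditi: £40,000; Yevgeni: £20,000; Bertrand: £20,000; Liora: £40,000; Miko: £20,000; Aoife: £20,000

Aditi takes one-quarter of £160,000 = £40,000. The remaining £120,000 passes to the descendants.
The descendants' portion (£120,000) is divided into 3 shares of £40,000: Liora takes £40,000; Romilly's £40,000 share passes to Romilly's issue; Varun's £40,000 share passes to Varun's issue.
Romilly's share (£40,000) is divided into 2 shares of £20,000: Yevgeni and Bertrand each take £20,000.
Varun's share (£40,000) is divided into 2 shares of £20,000: Miko and Aoife each take £20,000.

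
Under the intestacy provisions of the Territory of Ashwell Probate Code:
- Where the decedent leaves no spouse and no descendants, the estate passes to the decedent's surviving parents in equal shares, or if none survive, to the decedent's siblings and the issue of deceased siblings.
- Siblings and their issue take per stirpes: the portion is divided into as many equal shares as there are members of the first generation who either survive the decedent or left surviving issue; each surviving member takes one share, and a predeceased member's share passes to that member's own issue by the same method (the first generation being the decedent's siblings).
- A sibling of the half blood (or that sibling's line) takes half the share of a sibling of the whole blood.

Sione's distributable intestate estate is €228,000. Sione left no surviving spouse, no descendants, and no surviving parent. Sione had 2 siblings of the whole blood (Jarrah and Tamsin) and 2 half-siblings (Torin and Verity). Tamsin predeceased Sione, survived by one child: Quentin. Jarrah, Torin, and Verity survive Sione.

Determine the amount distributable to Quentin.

Quentin receives €76,000.

The entire €228,000 passes to the siblings and their issue.
Counting each half-blood sibling's line as half a unit, there are 3 units in €228,000, so one unit is €76,000. Whole-blood lines (Jarrah and Tamsin) take €76,000 each; half-blood lines (Torin and Verity) take €38,000 each.
Tamsin's share (€76,000) passes entirely to Quentin.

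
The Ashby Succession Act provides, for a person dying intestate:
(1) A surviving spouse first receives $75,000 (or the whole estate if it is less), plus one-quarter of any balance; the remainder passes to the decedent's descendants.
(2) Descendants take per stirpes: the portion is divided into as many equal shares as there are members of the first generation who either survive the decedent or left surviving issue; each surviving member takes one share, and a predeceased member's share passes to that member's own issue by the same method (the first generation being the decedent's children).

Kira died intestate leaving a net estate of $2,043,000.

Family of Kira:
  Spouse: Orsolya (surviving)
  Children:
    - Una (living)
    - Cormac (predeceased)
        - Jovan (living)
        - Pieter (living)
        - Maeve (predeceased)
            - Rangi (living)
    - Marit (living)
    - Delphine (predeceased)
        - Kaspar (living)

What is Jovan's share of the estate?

Orsolya first takes $75,000, leaving a balance of $1,968,000. Orsolya then takes one-quarter of the balance ($492,000), for a total of $567,000. The remaining $1,476,000 passes to the descendants.
The descendants' portion ($1,476,000) is divided into 4 shares of $369,000: Una and Marit each take $369,000; Cormac's $369,000 share passes to Cormac's issue; Delphine's $369,000 share passes to Delphine's issue.
Cormac's share ($369,000) is divided into 3 shares of $123,000: Jovan and Pieter each take $123,000; Maeve's $123,000 share passes to Maeve's issue.
Maeve's share ($123,000) passes entirely to Rangi.
Delphine's share ($369,000) passes entirely to Kaspar.

Jovan receives $123,000.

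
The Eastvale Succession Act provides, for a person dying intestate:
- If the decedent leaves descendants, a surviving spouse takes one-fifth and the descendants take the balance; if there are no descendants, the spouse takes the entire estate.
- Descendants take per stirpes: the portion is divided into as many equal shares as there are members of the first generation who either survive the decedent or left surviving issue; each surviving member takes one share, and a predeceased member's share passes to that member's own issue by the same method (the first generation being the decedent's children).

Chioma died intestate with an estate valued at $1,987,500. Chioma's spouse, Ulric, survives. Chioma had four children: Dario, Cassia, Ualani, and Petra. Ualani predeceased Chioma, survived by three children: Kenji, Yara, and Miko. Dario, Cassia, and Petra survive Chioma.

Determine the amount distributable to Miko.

Miko receives $132,500.

Ulric takes one-fifth of $1,987,500 = $397,500. The remaining $1,590,000 passes to the descendants.
The descendants' portion ($1,590,000) is divided into 4 shares of $397,500: Dario, Cassia, and Petra each take $397,500; Ualani's $397,500 share passes to Ualani's issue.
Ualani's share ($397,500) is divided into 3 shares of $132,500: Kenji, Yara, and Miko each take $132,500.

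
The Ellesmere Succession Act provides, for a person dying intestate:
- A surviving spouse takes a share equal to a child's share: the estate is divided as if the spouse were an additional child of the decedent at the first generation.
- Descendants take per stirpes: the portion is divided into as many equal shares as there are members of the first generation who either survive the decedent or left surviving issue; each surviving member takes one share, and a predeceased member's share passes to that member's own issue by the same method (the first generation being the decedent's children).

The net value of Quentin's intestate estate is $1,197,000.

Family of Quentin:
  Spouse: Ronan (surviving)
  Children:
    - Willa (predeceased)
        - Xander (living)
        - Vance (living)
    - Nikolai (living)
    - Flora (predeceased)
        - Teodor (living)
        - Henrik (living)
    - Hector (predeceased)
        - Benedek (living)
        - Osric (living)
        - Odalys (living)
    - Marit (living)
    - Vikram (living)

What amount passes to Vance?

Vance receives $85,500.

The spouse counts as an additional share at the children's level, so there are 7 primary shares of $171,000. Ronan takes one such share ($171,000).
The children's combined portion ($1,026,000) is divided into 6 shares of $171,000: Nikolai, Marit, and Vikram each take $171,000; Willa's $171,000 share passes to Willa's issue; Flora's $171,000 share passes to Flora's issue; Hector's $171,000 share passes to Hector's issue.
Willa's share ($171,000) is divided into 2 shares of $85,500: Xander and Vance each take $85,500.
Flora's share ($171,000) is divided into 2 shares of $85,500: Teodor and Henrik each take $85,500.
Hector's share ($171,000) is divided into 3 shares of $57,000: Benedek, Osric, and Odalys each take $57,000.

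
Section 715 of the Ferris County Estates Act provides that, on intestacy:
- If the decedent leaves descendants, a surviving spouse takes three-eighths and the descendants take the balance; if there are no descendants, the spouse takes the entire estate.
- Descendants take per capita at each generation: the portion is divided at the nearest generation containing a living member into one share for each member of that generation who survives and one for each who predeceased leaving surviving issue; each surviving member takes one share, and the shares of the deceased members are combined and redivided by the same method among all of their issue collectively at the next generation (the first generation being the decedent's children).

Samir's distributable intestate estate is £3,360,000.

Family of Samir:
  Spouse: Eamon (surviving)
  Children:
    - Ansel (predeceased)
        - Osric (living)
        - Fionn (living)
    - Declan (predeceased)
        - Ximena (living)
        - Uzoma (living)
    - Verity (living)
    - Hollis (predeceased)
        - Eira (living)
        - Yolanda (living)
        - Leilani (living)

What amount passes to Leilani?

Eamon takes three-eighths of £3,360,000 = £1,260,000. The remaining £2,100,000 passes to the descendants.
The descendants' portion (£2,100,000) is divided at the children's generation into 4 shares of £525,000. Verity takes £525,000. The 3 shares of the deceased (Ansel, Declan, and Hollis) are combined into a pool of £1,575,000.
That pool (£1,575,000) is divided at the grandchildren's generation equally among Osric, Fionn, Ximena, Uzoma, Eira, Yolanda, and Leilani: £225,000 each.

Leilani receives £225,000.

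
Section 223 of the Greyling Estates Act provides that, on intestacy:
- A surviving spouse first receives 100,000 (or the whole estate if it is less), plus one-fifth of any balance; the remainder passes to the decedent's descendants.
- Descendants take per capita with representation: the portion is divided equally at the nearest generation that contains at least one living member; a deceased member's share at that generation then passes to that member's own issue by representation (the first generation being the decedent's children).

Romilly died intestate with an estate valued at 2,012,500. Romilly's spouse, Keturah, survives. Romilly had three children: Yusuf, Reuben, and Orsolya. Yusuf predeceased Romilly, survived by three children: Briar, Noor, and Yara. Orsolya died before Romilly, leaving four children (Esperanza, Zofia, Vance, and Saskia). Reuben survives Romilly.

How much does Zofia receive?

Keturah first takes 100,000, leaving a balance of 1,912,500. Keturah then takes one-fifth of the balance (382,500), for a total of 482,500. The remaining 1,530,000 passes to the descendants.
The descendants' portion (1,530,000) is divided into 3 shares of 510,000: Reuben takes 510,000; Yusuf's 510,000 share passes to Yusuf's issue; Orsolya's 510,000 share passes to Orsolya's issue.
Yusuf's share (510,000) is divided into 3 shares of 170,000: Briar, Noor, and Yara each take 170,000.
Orsolya's share (510,000) is divided into 4 shares of 127,500: Esperanza, Zofia, Vance, and Saskia each take 127,500.

Zofia receives 127,500.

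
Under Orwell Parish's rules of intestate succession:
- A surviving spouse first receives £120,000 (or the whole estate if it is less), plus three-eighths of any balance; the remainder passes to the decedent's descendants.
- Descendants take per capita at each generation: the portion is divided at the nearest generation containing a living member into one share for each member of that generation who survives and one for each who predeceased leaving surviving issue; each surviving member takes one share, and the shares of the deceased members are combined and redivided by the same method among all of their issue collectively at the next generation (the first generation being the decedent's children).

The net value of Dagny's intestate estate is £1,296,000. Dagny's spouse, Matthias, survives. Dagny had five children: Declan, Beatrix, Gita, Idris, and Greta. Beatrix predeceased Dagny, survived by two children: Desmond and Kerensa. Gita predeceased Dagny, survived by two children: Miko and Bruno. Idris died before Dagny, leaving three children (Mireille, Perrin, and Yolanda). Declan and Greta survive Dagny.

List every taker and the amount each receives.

Matthias first takes £120,000, leaving a balance of £1,176,000. Matthias then takes three-eighths of the balance (£441,000), for a total of £561,000. The remaining £735,000 passes to the descendants.
The descendants' portion (£735,000) is divided at the children's generation into 5 shares of £147,000. Declan and Greta each take £147,000. The 3 shares of the deceased (Beatrix, Gita, and Idris) are combined into a pool of £441,000.
That pool (£441,000) is divided at the grandchildren's generation equally among Desmond, Kerensa, Miko, Bruno, Mireille, Perrin, and Yolanda: £63,000 each.

Matthias: £561,000; Declan: £147,000; Desmond: £63,000; Kerensa: £63,000; Miko: £63,000; Bruno: £63,000; Mireille: £63,000; Perrin: £63,000; Yolanda: £63,000; Greta: £147,000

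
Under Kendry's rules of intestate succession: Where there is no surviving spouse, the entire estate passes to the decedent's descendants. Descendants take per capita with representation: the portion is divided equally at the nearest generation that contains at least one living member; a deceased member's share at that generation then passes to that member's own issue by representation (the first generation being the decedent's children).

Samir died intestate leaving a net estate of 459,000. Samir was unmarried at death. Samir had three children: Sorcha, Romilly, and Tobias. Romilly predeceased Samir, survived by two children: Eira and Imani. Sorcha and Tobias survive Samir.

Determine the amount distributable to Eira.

The entire 459,000 passes to the descendants.
That amount (459,000) is divided into 3 shares of 153,000: Sorcha and Tobias each take 153,000; Romilly's 153,000 share passes to Romilly's issue.
Romilly's share (153,000) is divided into 2 shares of 76,500: Eira and Imani each take 76,500.

Eira receives 76,500.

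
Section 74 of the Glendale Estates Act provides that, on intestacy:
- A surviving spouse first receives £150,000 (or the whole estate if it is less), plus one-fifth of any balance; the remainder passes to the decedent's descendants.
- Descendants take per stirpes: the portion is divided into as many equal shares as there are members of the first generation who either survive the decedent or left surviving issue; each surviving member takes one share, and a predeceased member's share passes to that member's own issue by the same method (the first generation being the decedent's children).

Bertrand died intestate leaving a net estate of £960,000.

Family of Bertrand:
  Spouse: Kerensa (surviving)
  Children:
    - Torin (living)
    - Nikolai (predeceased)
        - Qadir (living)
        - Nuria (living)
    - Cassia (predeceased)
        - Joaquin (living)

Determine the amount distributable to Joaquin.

Kerensa first takes £150,000, leaving a balance of £810,000. Kerensa then takes one-fifth of the balance (£162,000), for a total of £312,000. The remaining £648,000 passes to the descendants.
The descendants' portion (£648,000) is divided into 3 shares of £216,000: Torin takes £216,000; Nikolai's £216,000 share passes to Nikolai's issue; Cassia's £216,000 share passes to Cassia's issue.
Nikolai's share (£216,000) is divided into 2 shares of £108,000: Qadir and Nuria each take £108,000.
Cassia's share (£216,000) passes entirely to Joaquin.

Joaquin receives £216,000.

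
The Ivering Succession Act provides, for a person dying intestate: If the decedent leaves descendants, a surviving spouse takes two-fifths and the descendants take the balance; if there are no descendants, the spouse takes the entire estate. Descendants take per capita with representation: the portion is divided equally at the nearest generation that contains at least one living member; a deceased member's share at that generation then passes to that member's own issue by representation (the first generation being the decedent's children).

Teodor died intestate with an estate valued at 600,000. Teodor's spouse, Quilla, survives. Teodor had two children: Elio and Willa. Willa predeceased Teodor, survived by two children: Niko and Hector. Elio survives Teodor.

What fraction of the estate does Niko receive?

Niko receives 3/20 of the estate.

Quilla takes two-fifths of 600,000 = 240,000. The remaining 360,000 passes to the descendants.
The descendants' portion (360,000) is divided into 2 shares of 180,000: Elio takes 180,000; Willa's 180,000 share passes to Willa's issue.
Willa's share (180,000) is divided into 2 shares of 90,000: Niko and Hector each take 90,000.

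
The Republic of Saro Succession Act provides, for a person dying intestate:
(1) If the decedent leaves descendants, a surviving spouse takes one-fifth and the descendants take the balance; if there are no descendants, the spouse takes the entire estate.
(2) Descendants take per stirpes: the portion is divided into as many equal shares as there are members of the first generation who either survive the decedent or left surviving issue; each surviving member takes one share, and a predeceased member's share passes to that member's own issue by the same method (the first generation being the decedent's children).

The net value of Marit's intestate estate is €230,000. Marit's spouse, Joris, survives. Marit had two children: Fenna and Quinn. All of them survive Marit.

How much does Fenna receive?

Joris takes one-fifth of €230,000 = €46,000. The remaining €184,000 passes to the descendants.
The descendants' portion (€184,000) is divided into 2 shares of €92,000: Fenna and Quinn each take €92,000.

Fenna receives €92,000.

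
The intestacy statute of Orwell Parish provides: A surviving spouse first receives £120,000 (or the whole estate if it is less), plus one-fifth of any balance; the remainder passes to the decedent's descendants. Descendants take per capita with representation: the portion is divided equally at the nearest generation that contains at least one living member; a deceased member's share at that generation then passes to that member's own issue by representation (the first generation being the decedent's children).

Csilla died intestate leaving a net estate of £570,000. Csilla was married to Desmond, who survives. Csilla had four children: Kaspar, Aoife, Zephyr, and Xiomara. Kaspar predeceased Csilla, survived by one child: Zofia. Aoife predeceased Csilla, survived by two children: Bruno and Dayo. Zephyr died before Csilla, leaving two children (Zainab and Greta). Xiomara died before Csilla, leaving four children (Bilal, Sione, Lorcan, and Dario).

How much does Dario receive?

Desmond first takes £120,000, leaving a balance of £450,000. Desmond then takes one-fifth of the balance (£90,000), for a total of £210,000. The remaining £360,000 passes to the descendants.
No child survives, so the initial division is made at the grandchildren's generation.
The descendants' portion (£360,000) is divided into 9 shares of £40,000: Zofia, Bruno, Dayo, Zainab, Greta, Bilal, Sione, Lorcan, and Dario each take £40,000.

Dario receives £40,000.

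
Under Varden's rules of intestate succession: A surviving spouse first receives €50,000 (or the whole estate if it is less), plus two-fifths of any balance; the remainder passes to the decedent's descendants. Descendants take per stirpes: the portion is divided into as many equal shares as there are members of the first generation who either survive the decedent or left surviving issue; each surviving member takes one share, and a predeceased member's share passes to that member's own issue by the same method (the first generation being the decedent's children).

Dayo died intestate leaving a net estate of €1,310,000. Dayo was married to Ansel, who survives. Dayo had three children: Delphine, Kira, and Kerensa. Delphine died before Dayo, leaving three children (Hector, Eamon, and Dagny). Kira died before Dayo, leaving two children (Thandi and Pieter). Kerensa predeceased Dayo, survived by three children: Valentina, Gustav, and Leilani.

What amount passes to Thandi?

Thandi receives €126,000.

Ansel first takes €50,000, leaving a balance of €1,260,000. Ansel then takes two-fifths of the balance (€504,000), for a total of €554,000. The remaining €756,000 passes to the descendants.
The descendants' portion (€756,000) is divided into 3 shares of €252,000: Delphine's €252,000 share passes to Delphine's issue; Kira's €252,000 share passes to Kira's issue; Kerensa's €252,000 share passes to Kerensa's issue.
Delphine's share (€252,000) is divided into 3 shares of €84,000: Hector, Eamon, and Dagny each take €84,000.
Kira's share (€252,000) is divided into 2 shares of €126,000: Thandi and Pieter each take €126,000.
Kerensa's share (€252,000) is divided into 3 shares of €84,000: Valentina, Gustav, and Leilani each take €84,000.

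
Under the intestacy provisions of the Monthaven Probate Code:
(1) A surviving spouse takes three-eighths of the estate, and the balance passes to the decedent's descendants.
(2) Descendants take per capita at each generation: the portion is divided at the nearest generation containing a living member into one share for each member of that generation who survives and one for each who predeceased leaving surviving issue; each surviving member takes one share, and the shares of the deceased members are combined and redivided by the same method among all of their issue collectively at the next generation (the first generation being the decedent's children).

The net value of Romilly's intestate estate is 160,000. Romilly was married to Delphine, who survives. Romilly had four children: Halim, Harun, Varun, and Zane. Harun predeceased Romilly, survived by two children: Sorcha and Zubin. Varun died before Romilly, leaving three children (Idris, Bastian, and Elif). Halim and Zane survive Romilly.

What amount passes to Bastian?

Bastian receives 10,000.

Delphine takes three-eighths of 160,000 = 60,000. The remaining 100,000 passes to the descendants.
The descendants' portion (100,000) is divided at the children's generation into 4 shares of 25,000. Halim and Zane each take 25,000. The 2 shares of the deceased (Harun and Varun) are combined into a pool of 50,000.
That pool (50,000) is divided at the grandchildren's generation equally among Sorcha, Zubin, Idris, Bastian, and Elif: 10,000 each.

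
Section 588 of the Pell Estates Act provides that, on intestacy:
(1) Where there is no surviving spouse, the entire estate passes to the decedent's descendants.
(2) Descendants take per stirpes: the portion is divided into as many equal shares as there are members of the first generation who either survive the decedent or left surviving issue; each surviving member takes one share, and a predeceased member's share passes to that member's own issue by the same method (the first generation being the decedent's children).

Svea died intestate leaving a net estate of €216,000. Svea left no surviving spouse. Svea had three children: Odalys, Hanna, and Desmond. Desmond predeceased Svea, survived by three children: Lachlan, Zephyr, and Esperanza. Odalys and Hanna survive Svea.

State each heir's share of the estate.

Odalys: €72,000; Hanna: €72,000; Lachlan: €24,000; Zephyr: €24,000; Esperanza: €24,000

The entire €216,000 passes to the descendants.
That amount (€216,000) is divided into 3 shares of €72,000: Odalys and Hanna each take €72,000; Desmond's €72,000 share passes to Desmond's issue.
Desmond's share (€72,000) is divided into 3 shares of €24,000: Lachlan, Zephyr, and Esperanza each take €24,000.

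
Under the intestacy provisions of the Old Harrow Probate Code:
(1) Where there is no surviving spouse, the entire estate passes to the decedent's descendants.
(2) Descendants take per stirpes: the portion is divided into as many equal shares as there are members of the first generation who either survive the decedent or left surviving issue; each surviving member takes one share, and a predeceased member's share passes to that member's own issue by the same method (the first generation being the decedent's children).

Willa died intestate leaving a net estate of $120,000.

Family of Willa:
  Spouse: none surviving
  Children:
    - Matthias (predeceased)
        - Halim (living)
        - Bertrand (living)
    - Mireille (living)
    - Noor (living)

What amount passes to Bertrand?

Bertrand receives $20,000.

The entire $120,000 passes to the descendants.
That amount ($120,000) is divided into 3 shares of $40,000: Mireille and Noor each take $40,000; Matthias's $40,000 share passes to Matthias's issue.
Matthias's share ($40,000) is divided into 2 shares of $20,000: Halim and Bertrand each take $20,000.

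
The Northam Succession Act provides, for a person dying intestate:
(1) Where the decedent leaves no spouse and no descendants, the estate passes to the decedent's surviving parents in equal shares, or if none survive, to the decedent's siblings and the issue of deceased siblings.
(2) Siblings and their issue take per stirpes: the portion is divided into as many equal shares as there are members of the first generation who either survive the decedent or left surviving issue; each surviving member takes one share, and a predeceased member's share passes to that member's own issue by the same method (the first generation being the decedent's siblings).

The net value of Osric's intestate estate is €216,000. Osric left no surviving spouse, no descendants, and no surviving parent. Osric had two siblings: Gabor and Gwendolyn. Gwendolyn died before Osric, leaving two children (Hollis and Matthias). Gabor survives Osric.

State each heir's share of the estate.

Gabor: €108,000; Hollis: €54,000; Matthias: €54,000

The entire €216,000 passes to the siblings and their issue.
That amount (€216,000) is divided into 2 shares of €108,000: Gabor takes €108,000; Gwendolyn's €108,000 share passes to Gwendolyn's issue.
Gwendolyn's share (€108,000) is divided into 2 shares of €54,000: Hollis and Matthias each take €54,000.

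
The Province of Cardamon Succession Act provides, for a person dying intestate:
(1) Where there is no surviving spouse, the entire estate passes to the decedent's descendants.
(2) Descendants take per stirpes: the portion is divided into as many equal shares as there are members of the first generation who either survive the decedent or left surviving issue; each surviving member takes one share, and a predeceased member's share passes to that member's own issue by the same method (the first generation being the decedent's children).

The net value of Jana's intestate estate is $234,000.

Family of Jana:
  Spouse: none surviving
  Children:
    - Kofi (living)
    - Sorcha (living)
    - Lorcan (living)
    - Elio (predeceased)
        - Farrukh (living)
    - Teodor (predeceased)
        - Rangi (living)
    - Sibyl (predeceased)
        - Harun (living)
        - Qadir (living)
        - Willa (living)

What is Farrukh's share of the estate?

The entire $234,000 passes to the descendants.
That amount ($234,000) is divided into 6 shares of $39,000: Kofi, Sorcha, and Lorcan each take $39,000; Elio's $39,000 share passes to Elio's issue; Teodor's $39,000 share passes to Teodor's issue; Sibyl's $39,000 share passes to Sibyl's issue.
Elio's share ($39,000) passes entirely to Farrukh.
Teodor's share ($39,000) passes entirely to Rangi.
Sibyl's share ($39,000) is divided into 3 shares of $13,000: Harun, Qadir, and Willa each take $13,000.

Farrukh receives $39,000.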